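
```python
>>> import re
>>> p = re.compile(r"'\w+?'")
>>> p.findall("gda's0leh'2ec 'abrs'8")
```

Walking the string: at [3:10] → "'s0leh'"; at [14:20] → "'abrs'".
`findall` yields the raw match text (2 of them) because the pattern has no groups.

["'s0leh'", "'abrs'"]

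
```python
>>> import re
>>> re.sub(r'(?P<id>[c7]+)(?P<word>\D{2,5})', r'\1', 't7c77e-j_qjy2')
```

't7c77jy2'

This matches one or more of one of [c7] (captured as 'id'); then 2 to 5 of a non-digit (captured as 'word').
Matches: at [1:10] → '7c77e-j_q'.
Each match is replaced using the text its own group 1 captured.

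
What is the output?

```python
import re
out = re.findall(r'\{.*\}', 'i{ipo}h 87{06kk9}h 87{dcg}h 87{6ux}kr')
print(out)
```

['{ipo}h 87{06kk9}h 87{dcg}h 87{6ux}']

Scanning left to right: at [1:35] → '{ipo}h 87{06kk9}h 87{dcg}h 87{6ux}'.
No capturing groups, so `findall` returns the 1 full match string.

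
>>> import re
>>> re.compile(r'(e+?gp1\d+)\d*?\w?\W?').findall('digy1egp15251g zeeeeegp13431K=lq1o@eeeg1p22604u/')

Pattern: one or more of a literal 'e' (lazy), then the literal 'gp1', then one or more of a digit (captured); then zero or more of a digit (lazy), then optionally a word character, then optionally a non-word character.
Matches: at [5:15] match 'egp15251g ', group 1 = 'egp15251'; at [16:30] match 'eeeeegp13431K=', group 1 = 'eeeeegp13431'.
With a single group, `findall` returns only what that group captured — 2 items.

['egp15251', 'eeeeegp13431']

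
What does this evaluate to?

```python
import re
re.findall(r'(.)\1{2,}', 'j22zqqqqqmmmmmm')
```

['q', 'm']

`\1` has to match the exact text group 1 already captured.
Because there's exactly one group, `findall` drops the full match and keeps group 1 from each hit.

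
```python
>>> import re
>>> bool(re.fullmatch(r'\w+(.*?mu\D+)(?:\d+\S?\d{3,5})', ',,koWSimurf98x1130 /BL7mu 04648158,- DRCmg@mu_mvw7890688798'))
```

False

This matches one or more of a word character; then zero or more of any character (lazy), then the literal 'mu', then one or more of a non-digit (captured); then one or more of a digit, then optionally a non-whitespace character, then 3 to 5 of a digit (non-capturing group).
`re.fullmatch` is like wrapping the pattern in `^…$` (in single-line mode).
Here the string isn't matched end-to-end, so the call returns None, and `bool(None)` is False.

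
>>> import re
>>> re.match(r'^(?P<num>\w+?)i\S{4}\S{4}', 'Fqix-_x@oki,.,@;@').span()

(0, 11)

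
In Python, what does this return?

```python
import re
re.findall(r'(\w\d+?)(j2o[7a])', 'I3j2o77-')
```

[('I3', 'j2o7')]

This matches a word character, then one or more of a digit (lazy) (captured); then the literal 'j2o', then one of [7a] (captured).
Scanning left to right: at [0:6] match 'I3j2o7', groups = ('I3', 'j2o7').
2 groups means the one result is a tuple of 2 captured strings — 1 here.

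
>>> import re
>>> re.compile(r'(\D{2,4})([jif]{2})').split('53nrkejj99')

The pattern matches 2 to 4 of a non-digit (captured); then exactly 2 of one of [jif] (captured).
Because the pattern has a capturing group, `split` also inserts each captured text between the pieces.

['53', 'nrke', 'jj', '99']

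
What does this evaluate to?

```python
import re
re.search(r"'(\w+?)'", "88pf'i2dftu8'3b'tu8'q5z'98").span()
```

(4, 13)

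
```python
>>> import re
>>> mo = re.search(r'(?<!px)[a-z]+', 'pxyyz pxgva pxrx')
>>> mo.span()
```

Because the assertion is negative and zero-width, positions next to the forbidden text are skipped.
`re.search` tries every starting position until one works.
The match spans [0:5] → 'pxyyz'.

(0, 5)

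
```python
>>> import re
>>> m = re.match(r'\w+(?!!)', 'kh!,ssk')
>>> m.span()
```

The negative lookahead/lookbehind blocks any match where the forbidden context is present.
`re.match` won't scan ahead — the pattern has to work from the very first character.
The match spans [0:1] → 'k'.

(0, 1)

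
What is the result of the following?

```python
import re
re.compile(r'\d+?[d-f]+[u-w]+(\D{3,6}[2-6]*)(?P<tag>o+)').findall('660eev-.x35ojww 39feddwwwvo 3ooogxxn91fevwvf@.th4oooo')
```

The pattern matches one or more of a digit (lazy), then one or more of a character in [d-f], then one or more of a character in [u-w]; then 3 to 6 of a non-digit, then zero or more of a character in [2-6] (captured); then one or more of a literal 'o' (captured as 'tag').
Walking the string: at [0:12] match '660eev-.x35o', groups = ('-.x35', 'o'); at [16:32] match '39feddwwwvo 3ooo', groups = ('vo 3', 'ooo'); at [36:53] match '91fevwvf@.th4oooo', groups = ('f@.th4', 'oooo').
2 groups means each result is a tuple of 2 captured strings — 3 here.

[('-.x35', 'o'), ('vo 3', 'ooo'), ('f@.th4', 'oooo')]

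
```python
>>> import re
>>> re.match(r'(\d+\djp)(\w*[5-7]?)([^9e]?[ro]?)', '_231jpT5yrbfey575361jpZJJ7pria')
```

With `match`, the pattern is implicitly anchored at the beginning.
Here the pattern fails at index 0, so the call returns None.

None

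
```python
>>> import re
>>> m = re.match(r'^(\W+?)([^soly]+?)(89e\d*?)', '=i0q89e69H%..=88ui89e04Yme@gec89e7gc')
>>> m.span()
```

(0, 7)

With `match`, the pattern is implicitly anchored at the beginning.
The match spans [0:7] → '=i0q89e'.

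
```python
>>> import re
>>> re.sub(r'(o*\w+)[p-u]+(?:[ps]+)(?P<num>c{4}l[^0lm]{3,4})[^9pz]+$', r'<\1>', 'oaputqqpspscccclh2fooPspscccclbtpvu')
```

'<oaputqqpspscccclh2fooPs>'

This matches zero or more of the literal 'o', then one or more of a word character (captured); then one or more of a character in [p-u]; then one or more of one of [ps] (non-capturing group); then exactly 4 of a literal 'c', then the literal 'l', then 3 to 4 of any character except [0lm] (captured as 'num'); then one or more of any character except [9pz]; then anchored at the end.
Matches: at [0:35] → 'oaputqqpspscccclh2fooPspscccclbtpvu'.
The replacement refers to a captured group, so each match is rewritten using its own captured text.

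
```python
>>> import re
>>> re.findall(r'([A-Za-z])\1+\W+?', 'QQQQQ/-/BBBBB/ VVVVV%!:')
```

The backreference `\1` re-matches whatever the first group consumed, character for character.
Matches: at [0:6] match 'QQQQQ/', group 1 = 'Q'; at [8:14] match 'BBBBB/', group 1 = 'B'; at [15:21] match 'VVVVV%', group 1 = 'V'.
`findall` collects group 1 from each match (3 total).

['Q', 'B', 'V']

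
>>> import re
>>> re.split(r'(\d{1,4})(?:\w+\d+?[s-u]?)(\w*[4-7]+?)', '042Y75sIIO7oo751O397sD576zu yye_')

['', '042', '6', 'zu yye_']

Pattern: 1 to 4 of a digit (captured); then one or more of a word character, then one or more of a digit (lazy), then optionally a character in [s-u] (non-capturing group); then zero or more of a word character, then one or more of a character in [4-7] (lazy) (captured).
Matches to split on: at [0:25] → '042Y75sIIO7oo751O397sD576'.
Because the pattern has a capturing group, `split` also inserts each captured text between the pieces.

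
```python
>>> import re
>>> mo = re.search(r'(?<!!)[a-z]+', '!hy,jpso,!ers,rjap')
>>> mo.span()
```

`(?!…)`/`(?<!…)` only lets a position through if the neighbouring text does NOT match; no characters are consumed.
The match spans [2:3] → 'y'.

(2, 3)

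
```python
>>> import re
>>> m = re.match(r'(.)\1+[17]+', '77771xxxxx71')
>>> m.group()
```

'77771'

With `match`, the pattern is implicitly anchored at the beginning.
The match spans [0:5] → '77771'.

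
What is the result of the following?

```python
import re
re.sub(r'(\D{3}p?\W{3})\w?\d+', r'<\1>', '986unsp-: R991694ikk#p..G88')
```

The pattern matches exactly 3 of a non-digit, then optionally a literal 'p', then exactly 3 of a non-word character (captured); then optionally a word character, then one or more of a digit.
Matches: at [3:17] → 'unsp-: R991694'.
Each match is replaced using the text its own group 1 captured.

'986<unsp-: >ikk#p..G88'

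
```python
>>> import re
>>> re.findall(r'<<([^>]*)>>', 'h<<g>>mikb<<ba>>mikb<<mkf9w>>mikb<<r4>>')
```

`findall` collects group 1 from each match (4 total).

['g', 'ba', 'mkf9w', 'r4']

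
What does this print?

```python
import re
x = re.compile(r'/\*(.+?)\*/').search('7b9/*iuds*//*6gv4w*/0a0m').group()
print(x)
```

With the lazy modifier that quantifier settles for the fewest repetitions that let the rest of the pattern succeed (the atoms after it are unaffected and can still be greedy).
The match spans [3:11] → '/*iuds*/'.

/*iuds*/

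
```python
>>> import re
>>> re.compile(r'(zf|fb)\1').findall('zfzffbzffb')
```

['zf']

The backreference `\1` re-matches whatever the first group consumed, character for character.
`findall` collects group 1 from the one match (1 total).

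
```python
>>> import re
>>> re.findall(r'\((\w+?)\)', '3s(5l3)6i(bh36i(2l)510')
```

With a single group, `findall` returns only what that group captured — 2 items.

['5l3', '2l']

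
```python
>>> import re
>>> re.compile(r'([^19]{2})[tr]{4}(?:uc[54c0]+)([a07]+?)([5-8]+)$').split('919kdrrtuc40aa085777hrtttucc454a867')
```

Pattern: exactly 2 of any character except [19] (captured); then exactly 4 of one of [tr]; then the literal 'uc', then one or more of one of [54c0] (non-capturing group); then one or more of one of [a07] (lazy) (captured); then one or more of a character in [5-8] (captured); then anchored at the end.
Matches to split on: at [19:35] → '7hrtttucc454a867'.
Because the pattern has a capturing group, `split` also inserts each captured text between the pieces.

['919kdrrtuc40aa08577', '7h', 'a', '867', '']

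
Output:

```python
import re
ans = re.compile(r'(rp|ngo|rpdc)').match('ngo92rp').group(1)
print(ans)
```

ngo

The match spans [0:3] → 'ngo'.
Captured: group 1 = 'ngo'.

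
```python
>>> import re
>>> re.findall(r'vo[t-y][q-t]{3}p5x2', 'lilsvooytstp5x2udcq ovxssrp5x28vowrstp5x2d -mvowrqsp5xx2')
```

This matches the literal 'vo', then a character in [t-y], then exactly 3 of a character in [q-t]; then a literal 'p', then the literal '5x2'.
Walking the string: at [31:41] → 'vowrstp5x2'.
Since nothing is captured, `findall` lists the 1 matched substring directly.

['vowrstp5x2']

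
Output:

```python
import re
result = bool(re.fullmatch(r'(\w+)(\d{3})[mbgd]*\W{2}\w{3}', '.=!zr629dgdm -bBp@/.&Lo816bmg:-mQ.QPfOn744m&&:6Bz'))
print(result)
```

The pattern matches one or more of a word character (captured); then exactly 3 of a digit (captured); then zero or more of one of [mbgd], then exactly 2 of a non-word character, then exactly 3 of a word character.
`fullmatch` succeeds only if the pattern covers the string from start to end.
Here the string isn't matched end-to-end, so the call returns None, and `bool(None)` is False.

False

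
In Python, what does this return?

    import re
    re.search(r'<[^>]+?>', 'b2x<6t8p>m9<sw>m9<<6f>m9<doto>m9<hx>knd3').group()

`re.search` tries every starting position until one works.
The match spans [3:9] → '<6t8p>'.

'<6t8p>'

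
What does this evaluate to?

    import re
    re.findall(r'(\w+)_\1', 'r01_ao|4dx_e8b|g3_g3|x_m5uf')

['g3']

`\1` is not a pattern — it's the concrete string captured by group 1, re-applied verbatim.
`findall` collects group 1 from the one match (1 total).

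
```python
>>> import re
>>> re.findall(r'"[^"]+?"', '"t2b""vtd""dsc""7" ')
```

['"t2b"', '"vtd"', '"dsc"', '"7"']

Walking the string: at [0:5] → '"t2b"'; at [5:10] → '"vtd"'; at [10:15] → '"dsc"'; at [15:18] → '"7"'.
With no groups in the pattern, `findall` gives back each whole match — 4 here.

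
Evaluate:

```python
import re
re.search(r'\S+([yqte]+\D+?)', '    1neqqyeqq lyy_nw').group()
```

The pattern matches one or more of a non-whitespace character; then one or more of one of [yqte], then one or more of a non-digit (lazy) (captured).
`re.search` tries every starting position until one works.
The match spans [4:14] → '1neqqyeqq '.
Captured: group 1 = 'q '.

'1neqqyeqq '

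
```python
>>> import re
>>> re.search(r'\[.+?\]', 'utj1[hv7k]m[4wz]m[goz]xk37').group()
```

'[hv7k]'

`search` walks the string left to right and returns the first match it finds.
The match spans [4:10] → '[hv7k]'.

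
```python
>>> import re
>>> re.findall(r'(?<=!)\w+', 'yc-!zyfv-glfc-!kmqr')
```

['zyfv', 'kmqr']

Because the assertion is zero-width, the text it checks is not consumed and won't appear in the result.
Scanning left to right: at [4:8] → 'zyfv'; at [15:19] → 'kmqr'.
With no groups in the pattern, `findall` gives back each whole match — 2 here.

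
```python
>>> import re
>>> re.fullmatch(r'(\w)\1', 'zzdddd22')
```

None

`re.fullmatch` requires the pattern to consume the entire string.
Here the string isn't matched end-to-end, so the call returns None.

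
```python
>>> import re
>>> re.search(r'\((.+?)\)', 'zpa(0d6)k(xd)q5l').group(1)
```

A `+?`/`*?`/`{m,n}?` starts at its minimum and grows only as far as needed for what follows to match.
`search` walks the string left to right and returns the first match it finds.
The match spans [3:8] → '(0d6)'.
Captured: group 1 = '0d6'.

'0d6'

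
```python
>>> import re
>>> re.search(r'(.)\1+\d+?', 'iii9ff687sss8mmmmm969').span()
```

A backreference is literal: `\1` must see the identical characters the first group matched.
The match spans [0:4] → 'iii9'.

(0, 4)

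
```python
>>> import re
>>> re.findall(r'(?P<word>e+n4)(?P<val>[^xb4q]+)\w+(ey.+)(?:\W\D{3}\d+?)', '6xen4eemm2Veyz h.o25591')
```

Pattern: one or more of a literal 'e', then the literal 'n4' (captured as 'word'); then one or more of any character except [xb4q] (captured as 'val'); then one or more of a word character; then the literal 'ey', then one or more of any character (captured); then a non-word character, then exactly 3 of a non-digit, then one or more of a digit (lazy) (non-capturing group).
Matches: at [2:19] match 'en4eemm2Veyz h.o2', groups = ('en4', 'eemm2', 'eyz').
3 groups means the one result is a tuple of 3 captured strings — 1 here.

[('en4', 'eemm2', 'eyz')]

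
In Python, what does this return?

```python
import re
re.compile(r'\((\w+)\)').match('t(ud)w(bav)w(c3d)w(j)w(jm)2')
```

None

`re.match` won't scan ahead — the pattern has to work from the very first character.
Here the string doesn't start with a match, so the call returns None.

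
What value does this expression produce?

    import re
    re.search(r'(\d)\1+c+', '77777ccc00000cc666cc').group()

The backreference `\1` re-matches whatever the first group consumed, character for character.
`re.search` scans for the first position where the pattern succeeds.
The match spans [0:8] → '77777ccc'.
Captured: group 1 = '7'.

'77777ccc'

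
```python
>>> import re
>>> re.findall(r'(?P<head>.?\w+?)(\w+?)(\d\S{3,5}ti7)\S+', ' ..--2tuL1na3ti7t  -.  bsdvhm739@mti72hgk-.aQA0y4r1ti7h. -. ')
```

[('-2', 'tuL', '1na3ti7'), (' b', 'sdvhm', '739@mti7')]

Pattern: optionally any character, then one or more of a word character (lazy) (captured as 'head'); then one or more of a word character (lazy) (captured); then a digit, then 3 to 5 of a non-whitespace character, then the literal 'ti7' (captured); then one or more of a non-whitespace character.
Matches: at [4:17] match '-2tuL1na3ti7t', groups = ('-2', 'tuL', '1na3ti7'); at [22:56] match ' bsdvhm739@mti72hgk-.aQA0y4r1ti7h.', groups = (' b', 'sdvhm', '739@mti7').
With 3 capturing groups, `findall` returns a 3-tuple per match.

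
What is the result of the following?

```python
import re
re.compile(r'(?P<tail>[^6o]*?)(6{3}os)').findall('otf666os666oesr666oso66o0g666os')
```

Pattern: zero or more of any character except [6o] (lazy) (captured as 'tail'); then exactly 3 of a literal '6', then the literal 'os' (captured).
Scanning left to right: at [1:8] match 'tf666os', groups = ('tf', '666os'); at [12:20] match 'esr666os', groups = ('esr', '666os'); at [24:31] match '0g666os', groups = ('0g', '666os').
With 2 capturing groups, `findall` returns a 2-tuple per match.

[('tf', '666os'), ('esr', '666os'), ('0g', '666os')]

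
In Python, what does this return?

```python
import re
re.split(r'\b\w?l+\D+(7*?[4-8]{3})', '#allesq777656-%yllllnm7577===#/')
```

['#', '777', '656-%', '757', '7===#/']

The pattern matches a word boundary (`\b`, zero-width); then optionally a word character, then one or more of a literal 'l', then one or more of a non-digit; then zero or more of the literal '7' (lazy), then exactly 3 of a character in [4-8] (captured).
Matches to split on: at [1:10] → 'allesq777'; at [15:25] → 'yllllnm757'.
The group in the pattern means `split` returns the separators' captures alongside the pieces.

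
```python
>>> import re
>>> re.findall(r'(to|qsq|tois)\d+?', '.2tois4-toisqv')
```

['tois']

Scanning left to right: at [2:7] match 'tois4', group 1 = 'tois'.
One capturing group, so `findall` returns just the captured substring from the one match — 1 in all.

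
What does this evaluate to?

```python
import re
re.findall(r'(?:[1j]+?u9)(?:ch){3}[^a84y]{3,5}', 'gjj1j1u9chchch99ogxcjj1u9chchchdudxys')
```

['jj1j1u9chchch99ogx', 'jj1u9chchchdudx']

With no groups in the pattern, `findall` gives back each whole match — 2 here.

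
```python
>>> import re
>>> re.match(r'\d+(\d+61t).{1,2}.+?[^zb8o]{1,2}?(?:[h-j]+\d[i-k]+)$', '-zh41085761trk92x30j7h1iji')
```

None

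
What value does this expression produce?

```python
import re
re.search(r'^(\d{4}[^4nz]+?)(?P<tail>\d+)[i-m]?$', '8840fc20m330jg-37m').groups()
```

The pattern matches anchored at the start of the string; then exactly 4 of a digit, then one or more of any character except [4nz] (lazy) (captured); then one or more of a digit (captured as 'tail'); then optionally a character in [i-m]; then anchored at the end.
Because the quantifier is non-greedy, it stops expanding at the earliest point where the rest of the pattern can succeed.
Unlike `match`, `search` isn't anchored — it looks for the pattern anywhere in the string.
The match spans [0:18] → '8840fc20m330jg-37m'.
Captured: group 1 = '8840fc20m330jg-', group 2 = '37'.

('8840fc20m330jg-', '37')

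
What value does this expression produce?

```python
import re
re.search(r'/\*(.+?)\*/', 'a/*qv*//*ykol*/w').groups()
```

('qv',)

The match spans [1:7] → '/*qv*/'.
Captured: group 1 = 'qv'.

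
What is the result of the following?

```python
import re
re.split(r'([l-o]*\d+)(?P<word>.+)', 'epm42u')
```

['ep', 'm42', 'u', '']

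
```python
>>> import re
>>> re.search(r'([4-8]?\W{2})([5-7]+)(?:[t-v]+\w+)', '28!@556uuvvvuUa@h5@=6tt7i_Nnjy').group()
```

Pattern: optionally a character in [4-8], then exactly 2 of a non-word character (captured); then one or more of a character in [5-7] (captured); then one or more of a character in [t-v], then one or more of a word character (non-capturing group).
The match spans [1:15] → '8!@556uuvvvuUa'.

'8!@556uuvvvuUa'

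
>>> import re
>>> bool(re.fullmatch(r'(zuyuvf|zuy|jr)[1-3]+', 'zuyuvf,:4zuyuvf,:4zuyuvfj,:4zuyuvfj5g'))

`re.fullmatch` requires the pattern to consume the entire string.
Here the string isn't matched end-to-end, so the call returns None, and `bool(None)` is False.

False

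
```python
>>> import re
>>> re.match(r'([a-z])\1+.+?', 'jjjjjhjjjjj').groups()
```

`\1` has to match the exact text group 1 already captured.
`match` is anchored at position 0; if the pattern doesn't fit there, it returns None.
The match spans [0:6] → 'jjjjjh'.
Captured: group 1 = 'j'.

('j',)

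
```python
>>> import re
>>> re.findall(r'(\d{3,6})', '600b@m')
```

['600']

This matches 3 to 6 of a digit (captured).
`findall` collects group 1 from the one match (1 total).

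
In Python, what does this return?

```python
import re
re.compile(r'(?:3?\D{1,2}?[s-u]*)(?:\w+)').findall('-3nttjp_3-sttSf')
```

['-3nttjp_3', '-sttSf']

This matches optionally a literal '3', then 1 to 2 of a non-digit (lazy), then zero or more of a character in [s-u] (non-capturing group); then one or more of a word character (non-capturing group).
Scanning left to right: at [0:9] → '-3nttjp_3'; at [9:15] → '-sttSf'.
With no groups in the pattern, `findall` gives back each whole match — 2 here.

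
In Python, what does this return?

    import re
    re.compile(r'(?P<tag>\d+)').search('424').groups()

The pattern matches one or more of a digit (captured as 'tag').
`re.search` scans for the first position where the pattern succeeds.
The match spans [0:3] → '424'.
Captured: group 1 = '424'.

('424',)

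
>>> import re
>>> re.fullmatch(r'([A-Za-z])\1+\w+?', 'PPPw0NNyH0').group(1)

The match spans [0:10] → 'PPPw0NNyH0'.
Captured: group 1 = 'P'.

'P'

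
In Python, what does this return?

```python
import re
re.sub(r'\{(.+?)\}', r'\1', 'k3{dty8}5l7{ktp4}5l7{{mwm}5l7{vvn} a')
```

'k3dty85l7ktp45l7{mwm5l7vvn a'

With the lazy modifier that quantifier settles for the fewest repetitions that let the rest of the pattern succeed (the atoms after it are unaffected and can still be greedy).
The replacement refers to a captured group, so each match is rewritten using its own captured text.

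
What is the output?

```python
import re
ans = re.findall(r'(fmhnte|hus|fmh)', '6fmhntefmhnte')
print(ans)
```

['fmhnte', 'fmhnte']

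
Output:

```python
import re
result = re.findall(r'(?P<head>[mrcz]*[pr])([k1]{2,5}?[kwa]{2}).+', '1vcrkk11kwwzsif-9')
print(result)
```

[('cr', 'kk11kw')]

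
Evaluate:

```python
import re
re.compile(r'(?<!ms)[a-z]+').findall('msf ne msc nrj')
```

['msf', 'ne', 'msc', 'nrj']

A negative assertion filters positions out without eating any characters.
Since nothing is captured, `findall` lists the 4 matched substrings directly.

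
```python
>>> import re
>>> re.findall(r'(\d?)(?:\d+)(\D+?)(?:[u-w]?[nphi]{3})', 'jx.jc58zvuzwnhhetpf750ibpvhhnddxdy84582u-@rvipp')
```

[('5', 'zvuz'), ('7', 'ibp'), ('8', 'u-@r')]

This matches optionally a digit (captured); then one or more of a digit (non-capturing group); then one or more of a non-digit (lazy) (captured); then optionally a character in [u-w], then exactly 3 of one of [nphi] (non-capturing group).
Lazy quantifiers expand one character at a time until the remainder of the pattern can match.
Matches: at [5:15] match '58zvuzwnhh', groups = ('5', 'zvuz'); at [19:29] match '750ibpvhhn', groups = ('7', 'ibp'); at [34:47] match '84582u-@rvipp', groups = ('8', 'u-@r').
Multiple groups make `findall` return tuples — one 2-tuple for each match.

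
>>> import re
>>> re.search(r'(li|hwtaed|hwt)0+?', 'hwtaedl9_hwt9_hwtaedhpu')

None

`re.search` tries every starting position until one works.
Here the pattern never matches, so the call returns None.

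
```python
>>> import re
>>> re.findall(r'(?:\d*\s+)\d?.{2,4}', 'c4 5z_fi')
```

['4 5z_fi']

Pattern: zero or more of a digit, then one or more of whitespace (non-capturing group); then optionally a digit, then 2 to 4 of any character.
Scanning left to right: at [1:8] → '4 5z_fi'.
No capturing groups, so `findall` returns the 1 full match string.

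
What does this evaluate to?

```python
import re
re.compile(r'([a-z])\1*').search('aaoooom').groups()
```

('a',)

After group 1 captures some text, `\1` only succeeds where that same text appears again.
Unlike `match`, `search` isn't anchored — it looks for the pattern anywhere in the string.
The match spans [0:2] → 'aa'.
Captured: group 1 = 'a'.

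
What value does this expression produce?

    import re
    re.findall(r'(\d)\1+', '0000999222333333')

`\1` has to match the exact text group 1 already captured.
Because there's exactly one group, `findall` drops the full match and keeps group 1 from each hit.

['0', '9', '2', '3']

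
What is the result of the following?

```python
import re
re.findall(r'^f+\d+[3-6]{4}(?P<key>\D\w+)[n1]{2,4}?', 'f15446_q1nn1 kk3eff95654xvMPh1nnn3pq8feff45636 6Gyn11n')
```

['_q1n']

Because there's exactly one group, `findall` drops the full match and keeps group 1 from the one hit.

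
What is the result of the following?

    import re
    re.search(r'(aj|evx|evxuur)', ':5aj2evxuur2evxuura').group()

'aj'

The match spans [2:4] → 'aj'.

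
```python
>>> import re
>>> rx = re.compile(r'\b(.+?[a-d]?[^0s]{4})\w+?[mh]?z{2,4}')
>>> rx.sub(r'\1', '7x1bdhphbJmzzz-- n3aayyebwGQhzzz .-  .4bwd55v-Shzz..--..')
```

The `?` after the quantifier makes it lazy — it takes as little as possible before letting the rest of the pattern try.
Each match is replaced using the text its own group 1 captured.

'7x1bd-- n3 .-  .4bwd55v-..--..'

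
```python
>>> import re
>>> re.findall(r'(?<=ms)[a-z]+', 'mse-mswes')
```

Because the assertion is zero-width, the text it checks is not consumed and won't appear in the result.
Walking the string: at [2:3] → 'e'; at [6:9] → 'wes'.
With no groups in the pattern, `findall` gives back each whole match — 2 here.

['e', 'wes']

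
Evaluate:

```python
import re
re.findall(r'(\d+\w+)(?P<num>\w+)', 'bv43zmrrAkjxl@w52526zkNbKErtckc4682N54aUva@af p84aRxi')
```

[('43zmrrAkjx', 'l'), ('52526zkNbKErtckc4682N54aUv', 'a'), ('84aRx', 'i')]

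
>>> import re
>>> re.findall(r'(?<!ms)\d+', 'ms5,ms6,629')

A negative assertion filters positions out without eating any characters.
With no groups in the pattern, `findall` gives back each whole match — 1 here.

['629']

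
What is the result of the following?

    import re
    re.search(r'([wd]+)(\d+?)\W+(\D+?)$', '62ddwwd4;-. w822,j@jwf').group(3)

This matches one or more of one of [wd] (captured); then one or more of a digit (lazy) (captured); then one or more of a non-word character; then one or more of a non-digit (lazy) (captured); then anchored at the end.
`re.search` tries every starting position until one works.
The match spans [12:22] → 'w822,j@jwf'.
Captured: group 1 = 'w', group 2 = '822', group 3 = 'j@jwf'.

'j@jwf'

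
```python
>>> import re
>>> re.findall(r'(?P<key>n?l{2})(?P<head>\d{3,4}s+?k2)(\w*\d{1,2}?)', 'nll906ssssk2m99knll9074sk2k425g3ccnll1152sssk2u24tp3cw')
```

This matches optionally a literal 'n', then exactly 2 of the literal 'l' (captured as 'key'); then 3 to 4 of a digit, then one or more of the literal 's' (lazy), then the literal 'k2' (captured as 'head'); then zero or more of a word character, then 1 to 2 of a digit (lazy) (captured).
Walking the string: at [0:52] match 'nll906ssssk2m99knll9074sk2k425g3ccnll1152sssk2u24tp3', groups = ('nll', '906ssssk2', 'm99knll9074sk2k425g3ccnll1152sssk2u24tp3').
`findall` packs the 3 group values into a tuple for every match.

[('nll', '906ssssk2', 'm99knll9074sk2k425g3ccnll1152sssk2u24tp3')]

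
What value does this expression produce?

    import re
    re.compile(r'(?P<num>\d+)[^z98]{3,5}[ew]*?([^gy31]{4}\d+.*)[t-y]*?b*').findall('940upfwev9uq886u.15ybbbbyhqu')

Pattern: one or more of a digit (captured as 'num'); then 3 to 5 of any character except [z98], then zero or more of one of [ew] (lazy); then exactly 4 of any character except [gy31], then one or more of a digit, then zero or more of any character (captured); then zero or more of a character in [t-y] (lazy), then zero or more of a literal 'b'.
2 groups means the one result is a tuple of 2 captured strings — 1 here.

[('940', 'v9uq886u.15ybbbbyhqu')]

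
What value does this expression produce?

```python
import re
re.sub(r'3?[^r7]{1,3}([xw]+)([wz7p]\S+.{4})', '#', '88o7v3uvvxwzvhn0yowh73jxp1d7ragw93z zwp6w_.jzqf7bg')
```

'88o7v#6w_.jzqf7bg'

The pattern matches optionally a literal '3', then 1 to 3 of any character except [r7]; then one or more of one of [xw] (captured); then one of [wz7p], then one or more of a non-whitespace character, then exactly 4 of any character (captured).
`sub` substitutes '#' at each match site.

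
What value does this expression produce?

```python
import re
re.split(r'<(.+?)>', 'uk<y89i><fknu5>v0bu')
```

['uk', 'y89i', '', 'fknu5', 'v0bu']

Matches to split on: at [2:8] → '<y89i>'; at [8:15] → '<fknu5>'.
The group in the pattern means `split` returns the separators' captures alongside the pieces.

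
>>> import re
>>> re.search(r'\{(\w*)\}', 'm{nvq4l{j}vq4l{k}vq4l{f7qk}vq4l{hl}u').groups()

('j',)

Unlike `match`, `search` isn't anchored — it looks for the pattern anywhere in the string.
The match spans [7:10] → '{j}'.
Captured: group 1 = 'j'.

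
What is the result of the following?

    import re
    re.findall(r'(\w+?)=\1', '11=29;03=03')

['03']

`\1` has to match the exact text group 1 already captured.
Walking the string: at [6:11] match '03=03', group 1 = '03'.
`findall` collects group 1 from the one match (1 total).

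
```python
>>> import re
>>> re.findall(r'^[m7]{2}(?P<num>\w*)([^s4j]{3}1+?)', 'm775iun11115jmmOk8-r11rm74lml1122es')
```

[('75iun11115jmmOk8', '-r11')]

This matches anchored at the start of the string; then exactly 2 of one of [m7]; then zero or more of a word character (captured as 'num'); then exactly 3 of any character except [s4j], then one or more of the literal '1' (lazy) (captured).
Scanning left to right: at [0:22] match 'm775iun11115jmmOk8-r11', groups = ('75iun11115jmmOk8', '-r11').
`findall` packs the 2 group values into a tuple for every match.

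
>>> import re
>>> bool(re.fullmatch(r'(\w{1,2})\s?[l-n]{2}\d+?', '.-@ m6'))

False

`fullmatch` succeeds only if the pattern covers the string from start to end.
Here the string isn't matched end-to-end, so the call returns None, and `bool(None)` is False.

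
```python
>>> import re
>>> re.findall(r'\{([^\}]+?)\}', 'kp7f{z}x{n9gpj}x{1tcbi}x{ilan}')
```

One capturing group, so `findall` returns just the captured substring from each match — 4 in all.

['z', 'n9gpj', '1tcbi', 'ilan']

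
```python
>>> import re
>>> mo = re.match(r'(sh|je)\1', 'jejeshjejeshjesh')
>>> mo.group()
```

`match` is anchored at position 0; if the pattern doesn't fit there, it returns None.
The match spans [0:4] → 'jeje'.

'jeje'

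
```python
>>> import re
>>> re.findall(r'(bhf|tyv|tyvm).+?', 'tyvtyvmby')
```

Scanning left to right: at [0:4] match 'tyvt', group 1 = 'tyv'.
With a single group, `findall` returns only what that group captured — 1 item.

['tyv']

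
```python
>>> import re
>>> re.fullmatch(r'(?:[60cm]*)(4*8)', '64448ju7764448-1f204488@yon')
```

None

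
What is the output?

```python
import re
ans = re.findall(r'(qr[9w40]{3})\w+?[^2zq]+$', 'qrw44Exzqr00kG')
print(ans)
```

['qrw44']

Pattern: the literal 'qr', then exactly 3 of one of [9w40] (captured); then one or more of a word character (lazy), then one or more of any character except [2zq]; then anchored at the end.
Matches: at [0:14] match 'qrw44Exzqr00kG', group 1 = 'qrw44'.
With a single group, `findall` returns only what that group captured — 1 item.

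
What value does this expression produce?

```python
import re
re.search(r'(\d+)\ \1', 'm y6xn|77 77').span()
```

`\1` has to match the exact text group 1 already captured.
`search` walks the string left to right and returns the first match it finds.
The match spans [7:12] → '77 77'.
Captured: group 1 = '77'.

(7, 12)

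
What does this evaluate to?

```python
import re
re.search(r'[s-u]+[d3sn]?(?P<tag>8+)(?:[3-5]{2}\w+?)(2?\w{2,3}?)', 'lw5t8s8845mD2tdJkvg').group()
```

Pattern: one or more of a character in [s-u], then optionally one of [d3sn]; then one or more of a literal '8' (captured as 'tag'); then exactly 2 of a character in [3-5], then one or more of a word character (lazy) (non-capturing group); then optionally the literal '2', then 2 to 3 of a word character (lazy) (captured).
`re.search` scans for the first position where the pattern succeeds.
The match spans [5:13] → 's8845mD2'.
Captured: group 1 = '88', group 2 = 'D2'.

's8845mD2'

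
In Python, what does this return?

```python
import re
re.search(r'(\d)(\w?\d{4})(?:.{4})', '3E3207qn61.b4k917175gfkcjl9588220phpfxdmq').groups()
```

('3', 'E3207')

Pattern: a digit (captured); then optionally a word character, then exactly 4 of a digit (captured); then exactly 4 of any character (non-capturing group).
`re.search` tries every starting position until one works.
The match spans [0:10] → '3E3207qn61'.
Captured: group 1 = '3', group 2 = 'E3207'.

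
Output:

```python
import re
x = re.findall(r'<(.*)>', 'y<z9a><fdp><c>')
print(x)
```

['z9a><fdp><c']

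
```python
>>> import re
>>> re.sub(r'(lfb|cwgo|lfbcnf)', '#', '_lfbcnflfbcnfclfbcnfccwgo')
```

'_#cnf#cnfc#cnfc#'

Alternation isn't longest-match — the leftmost alternative that fits at this position is chosen.
Matches: at [1:4] → 'lfb'; at [7:10] → 'lfb'; at [14:17] → 'lfb'; at [21:25] → 'cwgo'.
`sub` substitutes '#' at each match site.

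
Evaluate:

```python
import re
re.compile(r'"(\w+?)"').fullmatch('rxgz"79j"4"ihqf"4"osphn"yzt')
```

None

`re.fullmatch` is like wrapping the pattern in `^…$` (in single-line mode).
Here the string isn't matched end-to-end, so the call returns None.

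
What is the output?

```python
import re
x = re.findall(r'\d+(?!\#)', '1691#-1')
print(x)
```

['169', '1']

Because the assertion is negative and zero-width, positions next to the forbidden text are skipped.
Since nothing is captured, `findall` lists the 2 matched substrings directly.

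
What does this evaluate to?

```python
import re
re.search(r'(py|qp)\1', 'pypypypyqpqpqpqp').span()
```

(0, 4)

`\1` has to match the exact text group 1 already captured.
The match spans [0:4] → 'pypy'.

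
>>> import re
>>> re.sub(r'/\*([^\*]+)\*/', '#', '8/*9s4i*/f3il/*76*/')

Matches: at [1:9] → '/*9s4i*/'; at [13:19] → '/*76*/'.
`sub` substitutes '#' at each match site.

'8#f3il#'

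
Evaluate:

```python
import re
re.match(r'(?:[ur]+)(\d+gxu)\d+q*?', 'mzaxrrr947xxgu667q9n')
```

None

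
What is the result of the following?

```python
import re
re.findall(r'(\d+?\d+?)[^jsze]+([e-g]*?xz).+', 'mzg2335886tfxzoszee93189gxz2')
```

[('23', 'xz')]

The `?` after the quantifier makes it lazy — it takes as little as possible before letting the rest of the pattern try.
Multiple groups make `findall` return tuples — one 2-tuple for the one match.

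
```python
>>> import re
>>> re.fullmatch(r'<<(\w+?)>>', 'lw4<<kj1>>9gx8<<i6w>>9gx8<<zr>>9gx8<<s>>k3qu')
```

None

`re.fullmatch` is like wrapping the pattern in `^…$` (in single-line mode).
Here the pattern can't cover the whole string, so the call returns None.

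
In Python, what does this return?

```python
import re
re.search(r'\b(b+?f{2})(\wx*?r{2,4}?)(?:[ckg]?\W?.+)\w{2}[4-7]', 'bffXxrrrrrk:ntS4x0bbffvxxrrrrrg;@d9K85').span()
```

(0, 38)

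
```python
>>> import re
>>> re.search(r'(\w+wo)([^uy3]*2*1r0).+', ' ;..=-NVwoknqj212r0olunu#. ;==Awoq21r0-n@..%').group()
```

The pattern matches one or more of a word character, then the literal 'wo' (captured); then zero or more of any character except [uy3], then zero or more of a literal '2', then the literal '1r0' (captured); then one or more of any character.
Unlike `match`, `search` isn't anchored — it looks for the pattern anywhere in the string.
The match spans [30:44] → 'Awoq21r0-n@..%'.
Captured: group 1 = 'Awo', group 2 = 'q21r0'.

'Awoq21r0-n@..%'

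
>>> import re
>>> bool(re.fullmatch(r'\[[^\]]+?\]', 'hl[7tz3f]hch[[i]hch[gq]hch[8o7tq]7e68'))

False

`fullmatch` succeeds only if the pattern covers the string from start to end.
Here there's no way to consume every character, so the call returns None, and `bool(None)` is False.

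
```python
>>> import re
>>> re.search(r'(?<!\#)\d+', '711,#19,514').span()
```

(0, 3)

Because the assertion is negative and zero-width, positions next to the forbidden text are skipped.
`re.search` tries every starting position until one works.
The match spans [0:3] → '711'.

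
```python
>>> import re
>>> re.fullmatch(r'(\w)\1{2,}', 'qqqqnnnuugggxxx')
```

The backreference `\1` re-matches whatever the first group consumed, character for character.
`re.fullmatch` requires the pattern to consume the entire string.
Here there's no way to consume every character, so the call returns None.

None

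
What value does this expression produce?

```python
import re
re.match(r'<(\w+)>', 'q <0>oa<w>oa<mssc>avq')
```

`re.match` only tries the pattern at the start of the string.
Here position 0 doesn't satisfy it, so the call returns None.

None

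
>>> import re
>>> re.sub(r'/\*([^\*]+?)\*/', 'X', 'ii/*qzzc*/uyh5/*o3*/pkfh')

Matches: at [2:10] → '/*qzzc*/'; at [14:20] → '/*o3*/'.
Each match is replaced by 'X'.

'iiXuyh5Xpkfh'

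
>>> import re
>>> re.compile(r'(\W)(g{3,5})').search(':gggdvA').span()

This matches a non-word character (captured); then 3 to 5 of a literal 'g' (captured).
The match spans [0:4] → ':ggg'.

(0, 4)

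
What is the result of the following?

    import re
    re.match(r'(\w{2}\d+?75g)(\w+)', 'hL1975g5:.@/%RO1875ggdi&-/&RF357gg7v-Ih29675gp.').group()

`re.match` only tries the pattern at the start of the string.
The match spans [0:8] → 'hL1975g5'.

'hL1975g5'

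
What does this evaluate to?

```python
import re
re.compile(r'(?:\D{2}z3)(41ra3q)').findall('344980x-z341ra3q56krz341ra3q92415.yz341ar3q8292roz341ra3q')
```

With a single group, `findall` returns only what that group captured — 3 items.

['41ra3q', '41ra3q', '41ra3q']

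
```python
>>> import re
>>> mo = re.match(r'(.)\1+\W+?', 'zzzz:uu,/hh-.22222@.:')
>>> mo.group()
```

'zzzz:'

`\1` has to match the exact text group 1 already captured.
`match` is anchored at position 0; if the pattern doesn't fit there, it returns None.
The match spans [0:5] → 'zzzz:'.
Captured: group 1 = 'z'.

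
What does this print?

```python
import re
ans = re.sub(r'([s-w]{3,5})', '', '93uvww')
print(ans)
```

Pattern: 3 to 5 of a character in [s-w] (captured).
Matches: at [2:6] → 'uvww'.
`sub` substitutes '' at each match site.

93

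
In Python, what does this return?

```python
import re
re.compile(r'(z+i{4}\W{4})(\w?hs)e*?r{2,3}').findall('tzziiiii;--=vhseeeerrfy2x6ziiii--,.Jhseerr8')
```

[('ziiii--,.', 'Jhs')]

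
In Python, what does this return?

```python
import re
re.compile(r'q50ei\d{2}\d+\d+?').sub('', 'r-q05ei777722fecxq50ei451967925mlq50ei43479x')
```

`sub` substitutes '' at each match site.

'r-q05ei777722fecxmlx'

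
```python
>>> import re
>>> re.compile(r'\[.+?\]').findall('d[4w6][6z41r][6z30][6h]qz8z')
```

['[4w6]', '[6z41r]', '[6z30]', '[6h]']

With the lazy modifier that quantifier settles for the fewest repetitions that let the rest of the pattern succeed (the atoms after it are unaffected and can still be greedy).
Walking the string: at [1:6] → '[4w6]'; at [6:13] → '[6z41r]'; at [13:19] → '[6z30]'; at [19:23] → '[6h]'.
With no groups in the pattern, `findall` gives back each whole match — 4 here.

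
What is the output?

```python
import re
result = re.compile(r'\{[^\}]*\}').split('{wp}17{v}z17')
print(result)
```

Splitting on the pattern gives 3 pieces.

['', '17', 'z17']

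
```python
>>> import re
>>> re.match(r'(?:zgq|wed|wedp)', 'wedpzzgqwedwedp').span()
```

(0, 3)

`match` is anchored at position 0; if the pattern doesn't fit there, it returns None.
The match spans [0:3] → 'wed'.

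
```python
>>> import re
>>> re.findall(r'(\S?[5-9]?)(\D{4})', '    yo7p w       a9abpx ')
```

[('', '    '), ('o7', 'p w '), ('', '    '), ('a9', 'abpx')]

This matches optionally a non-whitespace character, then optionally a character in [5-9] (captured); then exactly 4 of a non-digit (captured).
Walking the string: at [0:4] match '    ', groups = ('', '    '); at [5:11] match 'o7p w ', groups = ('o7', 'p w '); at [11:15] match '    ', groups = ('', '    '); at [17:23] match 'a9abpx', groups = ('a9', 'abpx').
With 2 capturing groups, `findall` returns a 2-tuple per match.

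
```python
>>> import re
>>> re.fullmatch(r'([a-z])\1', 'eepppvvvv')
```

The backreference `\1` re-matches whatever the first group consumed, character for character.
For `fullmatch`, every character of the input must be accounted for by the pattern.
Here there's no way to consume every character, so the call returns None.

None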